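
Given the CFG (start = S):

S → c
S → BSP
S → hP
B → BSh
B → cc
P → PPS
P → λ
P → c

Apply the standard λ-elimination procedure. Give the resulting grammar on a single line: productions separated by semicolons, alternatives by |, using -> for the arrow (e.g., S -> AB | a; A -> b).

Nullable set: {P}.
S -> BSP: P nullable, giving BS | BSP.
S -> hP: P nullable, giving h | hP.
Drop P -> λ.
P -> PPS: P, P nullable, giving PPS | PS | S.
Unchanged (no nullable symbols): S -> c; B -> BSh; B -> cc; P -> c.

S -> c | h | BS | hP | BSP; B -> cc | BSh; P -> S | c | PS | PPS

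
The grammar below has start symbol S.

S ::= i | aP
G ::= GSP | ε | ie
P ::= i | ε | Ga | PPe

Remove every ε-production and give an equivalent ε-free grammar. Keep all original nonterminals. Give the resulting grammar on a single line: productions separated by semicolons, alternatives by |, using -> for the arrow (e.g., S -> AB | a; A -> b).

S -> a | i | aP; G -> S | GS | SP | ie | GSP; P -> a | e | i | Ga | Pe | PPe

Nullable set: {G, P}.
S -> aP: P nullable, giving a | aP.
Drop G -> ε.
G -> GSP: G, P nullable, giving GS | GSP | S | SP.
Drop P -> ε.
P -> Ga: G nullable, giving Ga | a.
P -> PPe: P, P nullable, giving PPe | Pe | e.
Unchanged (no nullable symbols): S -> i; G -> ie; P -> i.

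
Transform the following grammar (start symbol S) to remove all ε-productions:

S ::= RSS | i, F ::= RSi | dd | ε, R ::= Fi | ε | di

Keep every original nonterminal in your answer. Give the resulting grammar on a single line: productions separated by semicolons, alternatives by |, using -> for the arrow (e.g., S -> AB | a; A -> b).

Nullable set: {F, R}.
S -> RSS: R nullable, giving RSS | SS.
Drop F -> ε.
F -> RSi: R nullable, giving RSi | Si.
Drop R -> ε.
R -> Fi: F nullable, giving Fi | i.
Unchanged (no nullable symbols): S -> i; F -> dd; R -> di.

S -> i | SS | RSS; F -> Si | dd | RSi; R -> i | Fi | di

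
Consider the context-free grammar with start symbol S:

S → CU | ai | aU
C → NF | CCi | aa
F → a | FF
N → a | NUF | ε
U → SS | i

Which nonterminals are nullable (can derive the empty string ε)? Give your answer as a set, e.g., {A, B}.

Directly nullable (have an ε-rule): {N}.
Not nullable: C, F, S, U — each has a terminal in every rule's right-hand side or depends on a non-nullable symbol.

{N}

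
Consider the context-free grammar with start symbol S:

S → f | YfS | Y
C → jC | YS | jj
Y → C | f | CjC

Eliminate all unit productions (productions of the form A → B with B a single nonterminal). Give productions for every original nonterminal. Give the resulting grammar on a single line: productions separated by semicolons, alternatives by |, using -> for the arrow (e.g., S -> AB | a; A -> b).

S -> f | YS | jC | jj | CjC | YfS; C -> YS | jC | jj; Y -> f | YS | jC | jj | CjC

Unit productions: S->Y, Y->C.
Unit pairs (A ⇒* B via units): (S,C), (S,Y), (Y,C).
S: inherits non-unit rules of {C, S, Y} → CjC | YS | YfS | f | jC | jj.
C: inherits non-unit rules of {C} → YS | jC | jj.
Y: inherits non-unit rules of {C, Y} → CjC | YS | f | jC | jj.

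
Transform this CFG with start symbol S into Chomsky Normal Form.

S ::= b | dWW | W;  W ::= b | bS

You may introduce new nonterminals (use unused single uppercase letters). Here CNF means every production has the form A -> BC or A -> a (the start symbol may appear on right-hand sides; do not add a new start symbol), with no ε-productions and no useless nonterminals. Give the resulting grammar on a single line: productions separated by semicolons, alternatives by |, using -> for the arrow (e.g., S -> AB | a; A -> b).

S -> b | AS | BC; A -> b; B -> d; C -> WW; W -> b | AS

No ε-productions.
After unit-elimination: S -> b | bS | dWW; W -> b | bS.
TERM: introduce A -> b, B -> d and substitute in every rule of length ≥2.
BIN: S -> BWW becomes S -> BC, C -> WW.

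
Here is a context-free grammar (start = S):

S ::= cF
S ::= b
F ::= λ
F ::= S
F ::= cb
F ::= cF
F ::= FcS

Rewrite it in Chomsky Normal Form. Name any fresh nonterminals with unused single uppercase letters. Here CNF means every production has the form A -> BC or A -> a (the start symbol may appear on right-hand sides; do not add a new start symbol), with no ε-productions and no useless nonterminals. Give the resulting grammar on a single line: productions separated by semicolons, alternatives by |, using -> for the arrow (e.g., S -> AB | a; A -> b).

S -> b | c | AF; A -> c; B -> b; C -> AS; F -> b | c | AB | AF | AS | FC

Nullable: {F}; after ε-elimination: S -> b | c | cF; F -> S | c | cF | cS | cb | FcS.
After unit-elimination: S -> b | c | cF; F -> b | c | cF | cS | cb | FcS.
TERM: introduce B -> b, A -> c and substitute in every rule of length ≥2.
BIN: F -> FAS becomes F -> FC, C -> AS.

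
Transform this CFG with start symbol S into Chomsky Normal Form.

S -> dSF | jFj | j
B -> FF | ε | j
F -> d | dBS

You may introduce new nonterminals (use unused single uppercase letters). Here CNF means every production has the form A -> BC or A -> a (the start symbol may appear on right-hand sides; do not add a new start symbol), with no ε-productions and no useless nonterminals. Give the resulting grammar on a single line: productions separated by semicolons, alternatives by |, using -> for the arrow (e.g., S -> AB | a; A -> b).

S -> j | AE | CG; A -> d; B -> j | FF; C -> j; D -> BS; E -> SF; F -> d | AD | AS; G -> FC

Nullable: {B}; after ε-elimination: S -> j | dSF | jFj; B -> j | FF; F -> d | dS | dBS.
No unit productions to eliminate.
TERM: introduce A -> d, C -> j and substitute in every rule of length ≥2.
BIN: F -> ABS becomes F -> AD, D -> BS; S -> ASF becomes S -> AE, E -> SF; S -> CFC becomes S -> CG, G -> FC.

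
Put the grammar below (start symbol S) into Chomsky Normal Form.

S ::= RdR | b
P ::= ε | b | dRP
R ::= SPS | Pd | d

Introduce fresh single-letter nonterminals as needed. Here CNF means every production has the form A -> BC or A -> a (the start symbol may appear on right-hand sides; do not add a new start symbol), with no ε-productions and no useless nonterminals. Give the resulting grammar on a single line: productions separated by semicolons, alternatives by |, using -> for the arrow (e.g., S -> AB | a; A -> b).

S -> b | RD; A -> d; B -> RP; C -> PS; D -> AR; P -> b | AB | AR; R -> d | PA | SC | SS

Nullable: {P}; after ε-elimination: S -> b | RdR; P -> b | dR | dRP; R -> d | Pd | SS | SPS.
No unit productions to eliminate.
TERM: introduce A -> d and substitute in every rule of length ≥2.
BIN: P -> ARP becomes P -> AB, B -> RP; R -> SPS becomes R -> SC, C -> PS; S -> RAR becomes S -> RD, D -> AR.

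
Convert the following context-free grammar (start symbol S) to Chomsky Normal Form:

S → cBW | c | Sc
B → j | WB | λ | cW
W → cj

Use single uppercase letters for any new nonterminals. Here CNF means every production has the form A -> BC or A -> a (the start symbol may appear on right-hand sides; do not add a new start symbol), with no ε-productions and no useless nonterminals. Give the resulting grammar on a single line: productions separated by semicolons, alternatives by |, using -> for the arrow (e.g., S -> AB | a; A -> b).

Nullable: {B}; after ε-elimination: S -> c | Sc | cW | cBW; B -> W | j | WB | cW; W -> cj.
After unit-elimination: S -> c | Sc | cW | cBW; B -> j | WB | cW | cj; W -> cj.
TERM: introduce A -> c, C -> j and substitute in every rule of length ≥2.
BIN: S -> ABW becomes S -> AD, D -> BW.

S -> c | AD | AW | SA; A -> c; B -> j | AC | AW | WB; C -> j; D -> BW; W -> AC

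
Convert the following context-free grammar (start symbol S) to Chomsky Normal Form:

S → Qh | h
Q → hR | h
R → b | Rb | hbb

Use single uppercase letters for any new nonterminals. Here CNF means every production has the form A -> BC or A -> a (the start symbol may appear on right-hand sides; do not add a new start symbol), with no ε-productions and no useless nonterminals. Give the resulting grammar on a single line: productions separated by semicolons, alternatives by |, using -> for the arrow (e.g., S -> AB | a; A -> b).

S -> h | QA; A -> h; B -> b; C -> BB; Q -> h | AR; R -> b | AC | RB

No ε-productions.
No unit productions to eliminate.
TERM: introduce B -> b, A -> h and substitute in every rule of length ≥2.
BIN: R -> ABB becomes R -> AC, C -> BB.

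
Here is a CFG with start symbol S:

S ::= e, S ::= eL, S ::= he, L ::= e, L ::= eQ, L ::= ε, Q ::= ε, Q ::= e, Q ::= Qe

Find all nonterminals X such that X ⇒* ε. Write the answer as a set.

Directly nullable (have an ε-rule): {L, Q}.
Not nullable: S — each has a terminal in every rule's right-hand side or depends on a non-nullable symbol.

{L, Q}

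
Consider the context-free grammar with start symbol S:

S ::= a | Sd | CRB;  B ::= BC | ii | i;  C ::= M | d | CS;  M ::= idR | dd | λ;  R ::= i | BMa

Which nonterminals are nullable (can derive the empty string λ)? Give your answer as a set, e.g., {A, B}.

{C, M}

Directly nullable (have an ε-rule): {M}.
C is nullable via C -> M (every symbol on the right is already known nullable).
Not nullable: B, R, S — each has a terminal in every rule's right-hand side or depends on a non-nullable symbol.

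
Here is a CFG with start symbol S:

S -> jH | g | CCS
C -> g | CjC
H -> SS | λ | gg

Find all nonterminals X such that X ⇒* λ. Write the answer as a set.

Directly nullable (have an ε-rule): {H}.
Not nullable: C, S — each has a terminal in every rule's right-hand side or depends on a non-nullable symbol.

{H}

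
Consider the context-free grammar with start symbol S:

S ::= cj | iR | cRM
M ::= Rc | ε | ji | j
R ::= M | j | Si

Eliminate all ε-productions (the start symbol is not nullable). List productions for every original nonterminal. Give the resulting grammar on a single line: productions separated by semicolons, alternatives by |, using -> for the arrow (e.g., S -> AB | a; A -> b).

S -> c | i | cM | cR | cj | iR | cRM; M -> c | j | Rc | ji; R -> M | j | Si

Nullable set: {M, R}.
S -> cRM: R, M nullable, giving c | cM | cR | cRM.
S -> iR: R nullable, giving i | iR.
Drop M -> ε.
M -> Rc: R nullable, giving Rc | c.
R -> M: M nullable, giving M.
Unchanged (no nullable symbols): S -> cj; M -> j; M -> ji; R -> Si; R -> j.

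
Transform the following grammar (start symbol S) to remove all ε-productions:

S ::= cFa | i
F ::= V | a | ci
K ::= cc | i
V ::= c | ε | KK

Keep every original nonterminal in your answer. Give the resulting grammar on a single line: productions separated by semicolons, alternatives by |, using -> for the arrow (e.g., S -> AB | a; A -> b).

S -> i | ca | cFa; F -> V | a | ci; K -> i | cc; V -> c | KK

Nullable set: {F, V}.
S -> cFa: F nullable, giving cFa | ca.
F -> V: V nullable, giving V.
Drop V -> ε.
Unchanged (no nullable symbols): S -> i; F -> a; F -> ci; K -> cc; K -> i; V -> KK; V -> c.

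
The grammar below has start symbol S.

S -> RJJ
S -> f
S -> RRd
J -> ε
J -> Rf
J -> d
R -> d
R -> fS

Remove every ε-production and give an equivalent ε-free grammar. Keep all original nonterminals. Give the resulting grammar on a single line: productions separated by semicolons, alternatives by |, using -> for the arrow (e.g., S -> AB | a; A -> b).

S -> R | f | RJ | RJJ | RRd; J -> d | Rf; R -> d | fS

Nullable set: {J}.
S -> RJJ: J, J nullable, giving R | RJ | RJJ.
Drop J -> ε.
Unchanged (no nullable symbols): S -> RRd; S -> f; J -> Rf; J -> d; R -> d; R -> fS.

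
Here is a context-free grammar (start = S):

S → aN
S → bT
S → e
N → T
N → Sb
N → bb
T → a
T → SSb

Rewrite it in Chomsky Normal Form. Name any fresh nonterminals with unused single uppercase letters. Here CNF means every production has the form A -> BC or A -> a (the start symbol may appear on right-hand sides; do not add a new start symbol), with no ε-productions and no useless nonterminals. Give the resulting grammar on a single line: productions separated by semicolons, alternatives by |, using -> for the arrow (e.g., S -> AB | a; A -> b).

S -> e | AT | BN; A -> b; B -> a; C -> SA; D -> SA; N -> a | AA | SA | SC; T -> a | SD

No ε-productions.
After unit-elimination: S -> e | aN | bT; N -> a | Sb | bb | SSb; T -> a | SSb.
TERM: introduce B -> a, A -> b and substitute in every rule of length ≥2.
BIN: N -> SSA becomes N -> SC, C -> SA; T -> SSA becomes T -> SD, D -> SA.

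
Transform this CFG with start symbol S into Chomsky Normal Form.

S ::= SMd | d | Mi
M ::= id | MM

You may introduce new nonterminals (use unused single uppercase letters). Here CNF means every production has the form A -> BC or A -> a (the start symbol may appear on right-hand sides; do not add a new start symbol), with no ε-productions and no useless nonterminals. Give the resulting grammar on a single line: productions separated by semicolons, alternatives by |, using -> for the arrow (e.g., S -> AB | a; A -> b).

No ε-productions.
No unit productions to eliminate.
TERM: introduce B -> d, A -> i and substitute in every rule of length ≥2.
BIN: S -> SMB becomes S -> SC, C -> MB.

S -> d | MA | SC; A -> i; B -> d; C -> MB; M -> AB | MM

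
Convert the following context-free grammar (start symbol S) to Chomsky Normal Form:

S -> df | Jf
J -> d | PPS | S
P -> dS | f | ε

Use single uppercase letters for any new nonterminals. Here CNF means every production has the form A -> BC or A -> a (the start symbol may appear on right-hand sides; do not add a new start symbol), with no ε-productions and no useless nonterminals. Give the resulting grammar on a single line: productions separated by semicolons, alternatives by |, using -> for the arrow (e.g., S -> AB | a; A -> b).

Nullable: {P}; after ε-elimination: S -> Jf | df; J -> S | d | PS | PPS; P -> f | dS.
After unit-elimination: S -> Jf | df; J -> d | Jf | PS | df | PPS; P -> f | dS.
TERM: introduce B -> d, A -> f and substitute in every rule of length ≥2.
BIN: J -> PPS becomes J -> PC, C -> PS.

S -> BA | JA; A -> f; B -> d; C -> PS; J -> d | BA | JA | PC | PS; P -> f | BS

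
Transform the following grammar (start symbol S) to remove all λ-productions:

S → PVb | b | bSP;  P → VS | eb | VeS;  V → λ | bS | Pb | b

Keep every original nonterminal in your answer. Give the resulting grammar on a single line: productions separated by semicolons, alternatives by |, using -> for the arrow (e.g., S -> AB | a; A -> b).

Nullable set: {V}.
S -> PVb: V nullable, giving PVb | Pb.
P -> VS: V nullable, giving S | VS.
P -> VeS: V nullable, giving VeS | eS.
Drop V -> λ.
Unchanged (no nullable symbols): S -> b; S -> bSP; P -> eb; V -> Pb; V -> b; V -> bS.

S -> b | Pb | PVb | bSP; P -> S | VS | eS | eb | VeS; V -> b | Pb | bS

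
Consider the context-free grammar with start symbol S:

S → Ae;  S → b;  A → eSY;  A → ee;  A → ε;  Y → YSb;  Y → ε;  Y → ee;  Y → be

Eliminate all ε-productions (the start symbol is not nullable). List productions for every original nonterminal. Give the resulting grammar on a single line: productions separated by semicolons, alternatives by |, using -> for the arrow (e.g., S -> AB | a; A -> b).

S -> b | e | Ae; A -> eS | ee | eSY; Y -> Sb | be | ee | YSb

Nullable set: {A, Y}.
S -> Ae: A nullable, giving Ae | e.
Drop A -> ε.
A -> eSY: Y nullable, giving eS | eSY.
Drop Y -> ε.
Y -> YSb: Y nullable, giving Sb | YSb.
Unchanged (no nullable symbols): S -> b; A -> ee; Y -> be; Y -> ee.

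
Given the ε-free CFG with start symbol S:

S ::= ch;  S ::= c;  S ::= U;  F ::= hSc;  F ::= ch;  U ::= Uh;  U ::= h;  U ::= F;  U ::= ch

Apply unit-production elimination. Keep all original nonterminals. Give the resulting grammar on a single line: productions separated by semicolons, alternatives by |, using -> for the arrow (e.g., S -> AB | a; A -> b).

S -> c | h | Uh | ch | hSc; F -> ch | hSc; U -> h | Uh | ch | hSc

Unit productions: S->U, U->F.
Unit pairs (A ⇒* B via units): (S,F), (S,U), (U,F).
S: inherits non-unit rules of {F, S, U} → Uh | c | ch | h | hSc.
F: inherits non-unit rules of {F} → ch | hSc.
U: inherits non-unit rules of {F, U} → Uh | ch | h | hSc.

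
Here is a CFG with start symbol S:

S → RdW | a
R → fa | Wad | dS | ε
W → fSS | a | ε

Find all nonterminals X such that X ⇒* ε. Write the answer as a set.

Directly nullable (have an ε-rule): {R, W}.
Not nullable: S — each has a terminal in every rule's right-hand side or depends on a non-nullable symbol.

{R, W}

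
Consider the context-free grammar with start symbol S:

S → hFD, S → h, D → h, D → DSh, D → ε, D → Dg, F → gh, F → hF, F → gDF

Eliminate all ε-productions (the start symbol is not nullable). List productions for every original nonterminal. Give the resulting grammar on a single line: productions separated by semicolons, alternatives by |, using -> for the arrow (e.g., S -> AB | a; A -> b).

Nullable set: {D}.
S -> hFD: D nullable, giving hF | hFD.
Drop D -> ε.
D -> DSh: D nullable, giving DSh | Sh.
D -> Dg: D nullable, giving Dg | g.
F -> gDF: D nullable, giving gDF | gF.
Unchanged (no nullable symbols): S -> h; D -> h; F -> gh; F -> hF.

S -> h | hF | hFD; D -> g | h | Dg | Sh | DSh; F -> gF | gh | hF | gDF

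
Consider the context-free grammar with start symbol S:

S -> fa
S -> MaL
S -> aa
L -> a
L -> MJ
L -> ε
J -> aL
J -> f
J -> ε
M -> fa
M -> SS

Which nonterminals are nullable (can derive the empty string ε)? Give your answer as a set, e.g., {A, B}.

Directly nullable (have an ε-rule): {J, L}.
Not nullable: M, S — each has a terminal in every rule's right-hand side or depends on a non-nullable symbol.

{J, L}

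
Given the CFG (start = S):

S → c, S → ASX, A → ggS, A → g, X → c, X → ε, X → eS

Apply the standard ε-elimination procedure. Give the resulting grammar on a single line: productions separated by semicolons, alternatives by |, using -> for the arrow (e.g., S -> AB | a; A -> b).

S -> c | AS | ASX; A -> g | ggS; X -> c | eS

Nullable set: {X}.
S -> ASX: X nullable, giving AS | ASX.
Drop X -> ε.
Unchanged (no nullable symbols): S -> c; A -> g; A -> ggS; X -> c; X -> eS.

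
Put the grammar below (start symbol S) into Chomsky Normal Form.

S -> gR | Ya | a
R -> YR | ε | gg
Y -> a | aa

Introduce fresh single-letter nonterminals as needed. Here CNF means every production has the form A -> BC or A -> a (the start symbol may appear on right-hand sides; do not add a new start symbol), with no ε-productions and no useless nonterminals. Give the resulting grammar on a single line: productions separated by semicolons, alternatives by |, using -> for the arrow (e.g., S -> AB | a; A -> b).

Nullable: {R}; after ε-elimination: S -> a | g | Ya | gR; R -> Y | YR | gg; Y -> a | aa.
After unit-elimination: S -> a | g | Ya | gR; R -> a | YR | aa | gg; Y -> a | aa.
TERM: introduce A -> a, B -> g and substitute in every rule of length ≥2.

S -> a | g | BR | YA; A -> a; B -> g; R -> a | AA | BB | YR; Y -> a | AA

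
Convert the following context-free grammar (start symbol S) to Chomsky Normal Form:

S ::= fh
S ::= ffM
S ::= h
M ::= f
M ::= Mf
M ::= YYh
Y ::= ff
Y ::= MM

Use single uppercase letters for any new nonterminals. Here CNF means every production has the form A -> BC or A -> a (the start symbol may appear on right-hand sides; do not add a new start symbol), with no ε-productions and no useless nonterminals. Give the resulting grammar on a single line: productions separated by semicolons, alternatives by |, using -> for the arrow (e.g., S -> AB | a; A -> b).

S -> h | AB | AD; A -> f; B -> h; C -> YB; D -> AM; M -> f | MA | YC; Y -> AA | MM

No ε-productions.
No unit productions to eliminate.
TERM: introduce A -> f, B -> h and substitute in every rule of length ≥2.
BIN: M -> YYB becomes M -> YC, C -> YB; S -> AAM becomes S -> AD, D -> AM.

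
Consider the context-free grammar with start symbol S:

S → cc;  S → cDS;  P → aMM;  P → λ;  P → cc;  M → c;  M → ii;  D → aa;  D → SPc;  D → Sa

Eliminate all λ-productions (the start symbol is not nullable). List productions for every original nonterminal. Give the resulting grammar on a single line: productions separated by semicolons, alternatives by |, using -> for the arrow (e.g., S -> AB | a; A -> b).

S -> cc | cDS; D -> Sa | Sc | aa | SPc; M -> c | ii; P -> cc | aMM

Nullable set: {P}.
D -> SPc: P nullable, giving SPc | Sc.
Drop P -> λ.
Unchanged (no nullable symbols): S -> cDS; S -> cc; D -> Sa; D -> aa; M -> c; M -> ii; P -> aMM; P -> cc.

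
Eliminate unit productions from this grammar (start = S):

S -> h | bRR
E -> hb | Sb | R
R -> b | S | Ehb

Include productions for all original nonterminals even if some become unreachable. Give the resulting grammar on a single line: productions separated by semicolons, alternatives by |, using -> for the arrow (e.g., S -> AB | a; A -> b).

S -> h | bRR; E -> b | h | Sb | hb | Ehb | bRR; R -> b | h | Ehb | bRR

Unit productions: E->R, R->S.
Unit pairs (A ⇒* B via units): (E,R), (E,S), (R,S).
S: inherits non-unit rules of {S} → bRR | h.
E: inherits non-unit rules of {E, R, S} → Ehb | Sb | b | bRR | h | hb.
R: inherits non-unit rules of {R, S} → Ehb | b | bRR | h.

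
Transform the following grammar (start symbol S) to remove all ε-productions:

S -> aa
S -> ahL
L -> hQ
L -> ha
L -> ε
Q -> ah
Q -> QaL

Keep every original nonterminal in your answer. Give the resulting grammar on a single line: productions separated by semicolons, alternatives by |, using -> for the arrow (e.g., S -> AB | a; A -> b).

S -> aa | ah | ahL; L -> hQ | ha; Q -> Qa | ah | QaL

Nullable set: {L}.
S -> ahL: L nullable, giving ah | ahL.
Drop L -> ε.
Q -> QaL: L nullable, giving Qa | QaL.
Unchanged (no nullable symbols): S -> aa; L -> hQ; L -> ha; Q -> ah.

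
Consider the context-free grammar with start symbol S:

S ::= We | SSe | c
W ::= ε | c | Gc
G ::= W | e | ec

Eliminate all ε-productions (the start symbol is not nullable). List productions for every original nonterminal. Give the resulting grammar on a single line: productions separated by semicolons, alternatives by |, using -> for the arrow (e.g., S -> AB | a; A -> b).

S -> c | e | We | SSe; G -> W | e | ec; W -> c | Gc

Nullable set: {G, W}.
S -> We: W nullable, giving We | e.
G -> W: W nullable, giving W.
Drop W -> ε.
W -> Gc: G nullable, giving Gc | c.
Unchanged (no nullable symbols): S -> SSe; S -> c; G -> e; G -> ec; W -> c.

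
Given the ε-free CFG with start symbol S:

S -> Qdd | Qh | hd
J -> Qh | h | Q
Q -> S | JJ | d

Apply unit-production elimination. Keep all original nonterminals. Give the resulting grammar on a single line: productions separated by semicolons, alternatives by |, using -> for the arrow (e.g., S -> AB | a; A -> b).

S -> Qh | hd | Qdd; J -> d | h | JJ | Qh | hd | Qdd; Q -> d | JJ | Qh | hd | Qdd

Unit productions: J->Q, Q->S.
Unit pairs (A ⇒* B via units): (J,Q), (J,S), (Q,S).
S: inherits non-unit rules of {S} → Qdd | Qh | hd.
J: inherits non-unit rules of {J, Q, S} → JJ | Qdd | Qh | d | h | hd.
Q: inherits non-unit rules of {Q, S} → JJ | Qdd | Qh | d | hd.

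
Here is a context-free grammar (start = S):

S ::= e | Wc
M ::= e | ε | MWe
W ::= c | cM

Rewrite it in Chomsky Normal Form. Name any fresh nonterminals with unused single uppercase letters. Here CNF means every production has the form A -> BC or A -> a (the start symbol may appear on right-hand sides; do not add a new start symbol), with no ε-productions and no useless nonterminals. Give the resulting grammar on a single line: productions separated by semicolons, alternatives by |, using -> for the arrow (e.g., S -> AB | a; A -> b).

Nullable: {M}; after ε-elimination: S -> e | Wc; M -> e | We | MWe; W -> c | cM.
No unit productions to eliminate.
TERM: introduce B -> c, A -> e and substitute in every rule of length ≥2.
BIN: M -> MWA becomes M -> MC, C -> WA.

S -> e | WB; A -> e; B -> c; C -> WA; M -> e | MC | WA; W -> c | BM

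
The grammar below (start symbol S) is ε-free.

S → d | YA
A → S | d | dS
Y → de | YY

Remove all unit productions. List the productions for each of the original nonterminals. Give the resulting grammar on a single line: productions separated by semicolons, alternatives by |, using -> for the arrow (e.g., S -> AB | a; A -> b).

S -> d | YA; A -> d | YA | dS; Y -> YY | de

Unit productions: A->S.
Unit pairs (A ⇒* B via units): (A,S).
S: inherits non-unit rules of {S} → YA | d.
A: inherits non-unit rules of {A, S} → YA | d | dS.
Y: inherits non-unit rules of {Y} → YY | de.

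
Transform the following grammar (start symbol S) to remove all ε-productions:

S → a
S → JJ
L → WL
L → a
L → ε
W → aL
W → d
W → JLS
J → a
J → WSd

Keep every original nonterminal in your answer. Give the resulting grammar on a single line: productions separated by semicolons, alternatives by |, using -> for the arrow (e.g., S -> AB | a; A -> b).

S -> a | JJ; J -> a | WSd; L -> W | a | WL; W -> a | d | JS | aL | JLS

Nullable set: {L}.
Drop L -> ε.
L -> WL: L nullable, giving W | WL.
W -> JLS: L nullable, giving JLS | JS.
W -> aL: L nullable, giving a | aL.
Unchanged (no nullable symbols): S -> JJ; S -> a; J -> WSd; J -> a; L -> a; W -> d.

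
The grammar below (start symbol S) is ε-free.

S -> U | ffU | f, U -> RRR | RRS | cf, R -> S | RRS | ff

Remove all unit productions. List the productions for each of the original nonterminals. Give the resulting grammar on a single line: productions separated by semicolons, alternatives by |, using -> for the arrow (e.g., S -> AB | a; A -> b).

S -> f | cf | RRR | RRS | ffU; R -> f | cf | ff | RRR | RRS | ffU; U -> cf | RRR | RRS

Unit productions: R->S, S->U.
Unit pairs (A ⇒* B via units): (R,S), (R,U), (S,U).
S: inherits non-unit rules of {S, U} → RRR | RRS | cf | f | ffU.
R: inherits non-unit rules of {R, S, U} → RRR | RRS | cf | f | ff | ffU.
U: inherits non-unit rules of {U} → RRR | RRS | cf.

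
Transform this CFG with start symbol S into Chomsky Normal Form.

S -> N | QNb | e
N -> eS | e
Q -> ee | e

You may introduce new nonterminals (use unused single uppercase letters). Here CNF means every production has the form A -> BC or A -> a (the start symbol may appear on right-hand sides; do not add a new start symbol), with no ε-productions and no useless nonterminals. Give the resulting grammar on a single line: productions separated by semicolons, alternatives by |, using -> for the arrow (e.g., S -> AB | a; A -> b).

S -> e | AS | QC; A -> e; B -> b; C -> NB; N -> e | AS; Q -> e | AA

No ε-productions.
After unit-elimination: S -> e | eS | QNb; N -> e | eS; Q -> e | ee.
TERM: introduce B -> b, A -> e and substitute in every rule of length ≥2.
BIN: S -> QNB becomes S -> QC, C -> NB.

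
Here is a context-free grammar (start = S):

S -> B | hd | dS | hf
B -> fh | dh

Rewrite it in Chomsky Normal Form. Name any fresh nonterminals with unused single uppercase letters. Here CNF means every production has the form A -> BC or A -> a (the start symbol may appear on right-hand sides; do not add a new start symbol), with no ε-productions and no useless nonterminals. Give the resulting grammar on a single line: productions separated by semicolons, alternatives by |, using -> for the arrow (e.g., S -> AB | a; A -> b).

No ε-productions.
After unit-elimination: S -> dS | dh | fh | hd | hf; B -> dh | fh.
TERM: introduce A -> d, D -> f, C -> h and substitute in every rule of length ≥2.
Drop unreachable/unproductive: B.

S -> AC | AS | CA | CD | DC; A -> d; C -> h; D -> f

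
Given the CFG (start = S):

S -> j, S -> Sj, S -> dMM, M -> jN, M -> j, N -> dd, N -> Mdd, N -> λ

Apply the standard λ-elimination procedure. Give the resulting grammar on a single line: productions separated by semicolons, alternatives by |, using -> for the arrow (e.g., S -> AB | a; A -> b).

Nullable set: {N}.
M -> jN: N nullable, giving j | jN.
Drop N -> λ.
Unchanged (no nullable symbols): S -> Sj; S -> dMM; S -> j; M -> j; N -> Mdd; N -> dd.

S -> j | Sj | dMM; M -> j | jN; N -> dd | Mdd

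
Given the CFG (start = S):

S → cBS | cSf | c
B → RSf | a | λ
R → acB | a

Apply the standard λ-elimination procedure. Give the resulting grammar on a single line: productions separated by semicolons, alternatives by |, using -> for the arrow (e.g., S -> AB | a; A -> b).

S -> c | cS | cBS | cSf; B -> a | RSf; R -> a | ac | acB

Nullable set: {B}.
S -> cBS: B nullable, giving cBS | cS.
Drop B -> λ.
R -> acB: B nullable, giving ac | acB.
Unchanged (no nullable symbols): S -> c; S -> cSf; B -> RSf; B -> a; R -> a.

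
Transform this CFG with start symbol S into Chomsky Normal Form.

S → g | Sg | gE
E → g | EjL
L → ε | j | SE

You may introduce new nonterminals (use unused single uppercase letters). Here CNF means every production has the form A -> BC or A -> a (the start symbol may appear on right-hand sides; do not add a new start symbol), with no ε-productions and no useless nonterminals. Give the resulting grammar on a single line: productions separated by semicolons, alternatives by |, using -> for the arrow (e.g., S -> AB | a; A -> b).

S -> g | BE | SB; A -> j; B -> g; C -> AL; E -> g | EA | EC; L -> j | SE

Nullable: {L}; after ε-elimination: S -> g | Sg | gE; E -> g | Ej | EjL; L -> j | SE.
No unit productions to eliminate.
TERM: introduce B -> g, A -> j and substitute in every rule of length ≥2.
BIN: E -> EAL becomes E -> EC, C -> AL.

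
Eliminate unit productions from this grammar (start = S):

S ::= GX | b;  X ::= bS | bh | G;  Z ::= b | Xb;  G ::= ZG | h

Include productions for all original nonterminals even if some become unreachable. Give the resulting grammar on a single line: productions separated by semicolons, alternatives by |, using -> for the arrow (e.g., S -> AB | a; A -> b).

Unit productions: X->G.
Unit pairs (A ⇒* B via units): (X,G).
S: inherits non-unit rules of {S} → GX | b.
G: inherits non-unit rules of {G} → ZG | h.
X: inherits non-unit rules of {G, X} → ZG | bS | bh | h.
Z: inherits non-unit rules of {Z} → Xb | b.

S -> b | GX; G -> h | ZG; X -> h | ZG | bS | bh; Z -> b | Xb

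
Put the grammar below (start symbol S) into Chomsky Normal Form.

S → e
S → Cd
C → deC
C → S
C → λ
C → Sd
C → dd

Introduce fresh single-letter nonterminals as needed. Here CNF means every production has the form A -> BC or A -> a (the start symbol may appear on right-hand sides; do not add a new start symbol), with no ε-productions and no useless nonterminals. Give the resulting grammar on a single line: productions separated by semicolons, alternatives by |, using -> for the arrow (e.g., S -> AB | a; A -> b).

Nullable: {C}; after ε-elimination: S -> d | e | Cd; C -> S | Sd | dd | de | deC.
After unit-elimination: S -> d | e | Cd; C -> d | e | Cd | Sd | dd | de | deC.
TERM: introduce A -> d, B -> e and substitute in every rule of length ≥2.
BIN: C -> ABC becomes C -> AD, D -> BC.

S -> d | e | CA; A -> d; B -> e; C -> d | e | AA | AB | AD | CA | SA; D -> BC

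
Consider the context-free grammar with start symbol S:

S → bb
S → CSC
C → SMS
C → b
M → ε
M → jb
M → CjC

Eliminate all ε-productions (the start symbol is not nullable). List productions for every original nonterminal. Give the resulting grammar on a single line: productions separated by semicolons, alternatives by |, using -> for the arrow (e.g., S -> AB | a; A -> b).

S -> bb | CSC; C -> b | SS | SMS; M -> jb | CjC

Nullable set: {M}.
C -> SMS: M nullable, giving SMS | SS.
Drop M -> ε.
Unchanged (no nullable symbols): S -> CSC; S -> bb; C -> b; M -> CjC; M -> jb.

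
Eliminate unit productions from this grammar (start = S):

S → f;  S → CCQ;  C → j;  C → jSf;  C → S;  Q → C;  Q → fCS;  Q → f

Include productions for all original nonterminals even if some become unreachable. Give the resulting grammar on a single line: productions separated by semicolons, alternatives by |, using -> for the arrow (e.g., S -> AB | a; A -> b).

S -> f | CCQ; C -> f | j | CCQ | jSf; Q -> f | j | CCQ | fCS | jSf

Unit productions: C->S, Q->C.
Unit pairs (A ⇒* B via units): (C,S), (Q,C), (Q,S).
S: inherits non-unit rules of {S} → CCQ | f.
C: inherits non-unit rules of {C, S} → CCQ | f | j | jSf.
Q: inherits non-unit rules of {C, Q, S} → CCQ | f | fCS | j | jSf.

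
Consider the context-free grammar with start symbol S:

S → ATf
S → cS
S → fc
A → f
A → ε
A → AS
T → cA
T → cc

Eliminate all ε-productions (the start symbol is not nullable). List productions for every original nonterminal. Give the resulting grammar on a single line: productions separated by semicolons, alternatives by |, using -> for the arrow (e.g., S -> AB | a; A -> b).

Nullable set: {A}.
S -> ATf: A nullable, giving ATf | Tf.
Drop A -> ε.
A -> AS: A nullable, giving AS | S.
T -> cA: A nullable, giving c | cA.
Unchanged (no nullable symbols): S -> cS; S -> fc; A -> f; T -> cc.

S -> Tf | cS | fc | ATf; A -> S | f | AS; T -> c | cA | cc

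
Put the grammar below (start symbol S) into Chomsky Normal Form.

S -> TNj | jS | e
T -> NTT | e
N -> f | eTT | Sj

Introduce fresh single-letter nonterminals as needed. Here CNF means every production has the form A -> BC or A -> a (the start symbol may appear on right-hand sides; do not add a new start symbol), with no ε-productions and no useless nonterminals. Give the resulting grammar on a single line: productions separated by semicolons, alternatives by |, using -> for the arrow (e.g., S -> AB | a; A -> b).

S -> e | AS | TD; A -> j; B -> e; C -> TT; D -> NA; E -> TT; N -> f | BC | SA; T -> e | NE

No ε-productions.
No unit productions to eliminate.
TERM: introduce B -> e, A -> j and substitute in every rule of length ≥2.
BIN: N -> BTT becomes N -> BC, C -> TT; S -> TNA becomes S -> TD, D -> NA; T -> NTT becomes T -> NE, E -> TT.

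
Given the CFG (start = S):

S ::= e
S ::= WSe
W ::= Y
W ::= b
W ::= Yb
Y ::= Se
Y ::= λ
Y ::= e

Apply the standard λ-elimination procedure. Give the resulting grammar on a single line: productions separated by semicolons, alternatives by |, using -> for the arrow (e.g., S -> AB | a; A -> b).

S -> e | Se | WSe; W -> Y | b | Yb; Y -> e | Se

Nullable set: {W, Y}.
S -> WSe: W nullable, giving Se | WSe.
W -> Y: Y nullable, giving Y.
W -> Yb: Y nullable, giving Yb | b.
Drop Y -> λ.
Unchanged (no nullable symbols): S -> e; W -> b; Y -> Se; Y -> e.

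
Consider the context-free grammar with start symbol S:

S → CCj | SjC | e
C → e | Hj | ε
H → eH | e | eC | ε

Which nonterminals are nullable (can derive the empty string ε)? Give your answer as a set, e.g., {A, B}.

{C, H}

Directly nullable (have an ε-rule): {C, H}.
Not nullable: S — each has a terminal in every rule's right-hand side or depends on a non-nullable symbol.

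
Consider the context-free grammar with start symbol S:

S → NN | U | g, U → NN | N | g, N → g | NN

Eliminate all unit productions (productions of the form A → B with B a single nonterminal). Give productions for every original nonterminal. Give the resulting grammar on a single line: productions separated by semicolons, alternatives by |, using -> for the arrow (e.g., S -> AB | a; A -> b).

S -> g | NN; N -> g | NN; U -> g | NN

Unit productions: S->U, U->N.
Unit pairs (A ⇒* B via units): (S,N), (S,U), (U,N).
S: inherits non-unit rules of {N, S, U} → NN | g.
N: inherits non-unit rules of {N} → NN | g.
U: inherits non-unit rules of {N, U} → NN | g.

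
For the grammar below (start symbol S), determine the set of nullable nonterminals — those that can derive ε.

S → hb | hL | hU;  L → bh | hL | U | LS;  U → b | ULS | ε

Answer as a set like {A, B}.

Directly nullable (have an ε-rule): {U}.
L is nullable via L -> U (every symbol on the right is already known nullable).
Not nullable: S — each has a terminal in every rule's right-hand side or depends on a non-nullable symbol.

{L, U}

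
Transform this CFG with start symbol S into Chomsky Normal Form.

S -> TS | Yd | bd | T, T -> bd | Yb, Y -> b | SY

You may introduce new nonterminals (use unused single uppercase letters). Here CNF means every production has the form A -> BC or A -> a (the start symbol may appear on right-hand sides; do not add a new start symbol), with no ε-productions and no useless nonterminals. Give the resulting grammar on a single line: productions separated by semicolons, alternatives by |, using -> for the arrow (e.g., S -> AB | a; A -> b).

No ε-productions.
After unit-elimination: S -> TS | Yb | Yd | bd; T -> Yb | bd; Y -> b | SY.
TERM: introduce A -> b, B -> d and substitute in every rule of length ≥2.

S -> AB | TS | YA | YB; A -> b; B -> d; T -> AB | YA; Y -> b | SY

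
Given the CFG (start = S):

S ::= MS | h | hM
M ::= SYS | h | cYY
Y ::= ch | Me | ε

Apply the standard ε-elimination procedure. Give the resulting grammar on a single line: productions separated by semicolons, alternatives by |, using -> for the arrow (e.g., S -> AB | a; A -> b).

S -> h | MS | hM; M -> c | h | SS | cY | SYS | cYY; Y -> Me | ch

Nullable set: {Y}.
M -> SYS: Y nullable, giving SS | SYS.
M -> cYY: Y, Y nullable, giving c | cY | cYY.
Drop Y -> ε.
Unchanged (no nullable symbols): S -> MS; S -> h; S -> hM; M -> h; Y -> Me; Y -> ch.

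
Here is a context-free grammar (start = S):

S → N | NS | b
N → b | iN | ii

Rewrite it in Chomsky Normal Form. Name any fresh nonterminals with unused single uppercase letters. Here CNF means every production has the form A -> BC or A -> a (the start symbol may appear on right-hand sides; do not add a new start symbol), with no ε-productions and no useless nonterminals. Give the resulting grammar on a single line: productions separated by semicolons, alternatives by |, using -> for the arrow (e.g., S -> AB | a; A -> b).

S -> b | AA | AN | NS; A -> i; N -> b | AA | AN

No ε-productions.
After unit-elimination: S -> b | NS | iN | ii; N -> b | iN | ii.
TERM: introduce A -> i and substitute in every rule of length ≥2.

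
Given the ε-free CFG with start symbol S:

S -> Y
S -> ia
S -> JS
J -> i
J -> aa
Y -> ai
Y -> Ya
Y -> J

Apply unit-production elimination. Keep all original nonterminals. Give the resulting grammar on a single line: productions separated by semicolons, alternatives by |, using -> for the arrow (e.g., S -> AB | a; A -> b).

S -> i | JS | Ya | aa | ai | ia; J -> i | aa; Y -> i | Ya | aa | ai

Unit productions: S->Y, Y->J.
Unit pairs (A ⇒* B via units): (S,J), (S,Y), (Y,J).
S: inherits non-unit rules of {J, S, Y} → JS | Ya | aa | ai | i | ia.
J: inherits non-unit rules of {J} → aa | i.
Y: inherits non-unit rules of {J, Y} → Ya | aa | ai | i.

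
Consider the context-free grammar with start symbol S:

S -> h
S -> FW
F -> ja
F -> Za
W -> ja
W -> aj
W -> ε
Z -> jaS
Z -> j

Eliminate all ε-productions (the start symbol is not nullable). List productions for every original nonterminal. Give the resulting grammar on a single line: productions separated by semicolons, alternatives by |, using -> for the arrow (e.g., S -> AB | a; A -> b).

Nullable set: {W}.
S -> FW: W nullable, giving F | FW.
Drop W -> ε.
Unchanged (no nullable symbols): S -> h; F -> Za; F -> ja; W -> aj; W -> ja; Z -> j; Z -> jaS.

S -> F | h | FW; F -> Za | ja; W -> aj | ja; Z -> j | jaS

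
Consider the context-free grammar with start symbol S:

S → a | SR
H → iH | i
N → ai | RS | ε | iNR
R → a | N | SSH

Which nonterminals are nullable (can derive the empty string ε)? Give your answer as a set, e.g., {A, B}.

Directly nullable (have an ε-rule): {N}.
R is nullable via R -> N (every symbol on the right is already known nullable).
Not nullable: H, S — each has a terminal in every rule's right-hand side or depends on a non-nullable symbol.

{N, R}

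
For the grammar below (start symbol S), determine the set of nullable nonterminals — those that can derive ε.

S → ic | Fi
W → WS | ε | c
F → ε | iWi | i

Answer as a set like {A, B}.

Directly nullable (have an ε-rule): {F, W}.
Not nullable: S — each has a terminal in every rule's right-hand side or depends on a non-nullable symbol.

{F, W}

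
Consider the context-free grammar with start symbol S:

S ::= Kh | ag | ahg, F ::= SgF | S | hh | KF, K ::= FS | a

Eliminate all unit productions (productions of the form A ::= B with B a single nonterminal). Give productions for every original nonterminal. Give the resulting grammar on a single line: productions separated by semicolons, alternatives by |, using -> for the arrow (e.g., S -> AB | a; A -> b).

Unit productions: F->S.
Unit pairs (A ⇒* B via units): (F,S).
S: inherits non-unit rules of {S} → Kh | ag | ahg.
F: inherits non-unit rules of {F, S} → KF | Kh | SgF | ag | ahg | hh.
K: inherits non-unit rules of {K} → FS | a.

S -> Kh | ag | ahg; F -> KF | Kh | ag | hh | SgF | ahg; K -> a | FS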